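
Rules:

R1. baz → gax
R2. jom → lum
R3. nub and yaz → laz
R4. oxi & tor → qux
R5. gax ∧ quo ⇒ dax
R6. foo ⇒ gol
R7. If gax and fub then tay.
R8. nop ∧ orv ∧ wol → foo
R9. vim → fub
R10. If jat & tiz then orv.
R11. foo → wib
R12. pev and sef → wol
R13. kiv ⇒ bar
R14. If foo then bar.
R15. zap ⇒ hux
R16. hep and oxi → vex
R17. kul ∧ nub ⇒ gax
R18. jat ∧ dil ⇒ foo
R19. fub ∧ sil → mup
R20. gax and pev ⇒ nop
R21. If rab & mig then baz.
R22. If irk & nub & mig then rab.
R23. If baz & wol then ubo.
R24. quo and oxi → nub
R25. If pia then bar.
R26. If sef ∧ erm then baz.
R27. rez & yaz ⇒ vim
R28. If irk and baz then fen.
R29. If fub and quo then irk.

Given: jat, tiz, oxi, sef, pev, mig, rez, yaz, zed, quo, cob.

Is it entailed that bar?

orv  (by R10: jat, tiz)
wol  (by R12: pev, sef)
nub  (by R24: quo, oxi)
vim  (by R27: rez, yaz)
fub  (by R9: vim)
irk  (by R29: fub, quo)
rab  (by R22: irk, nub, mig)
baz  (by R21: rab, mig)
gax  (by R1: baz)
nop  (by R20: gax, pev)
foo  (by R8: nop, orv, wol)
bar  (by R14: foo)

Yes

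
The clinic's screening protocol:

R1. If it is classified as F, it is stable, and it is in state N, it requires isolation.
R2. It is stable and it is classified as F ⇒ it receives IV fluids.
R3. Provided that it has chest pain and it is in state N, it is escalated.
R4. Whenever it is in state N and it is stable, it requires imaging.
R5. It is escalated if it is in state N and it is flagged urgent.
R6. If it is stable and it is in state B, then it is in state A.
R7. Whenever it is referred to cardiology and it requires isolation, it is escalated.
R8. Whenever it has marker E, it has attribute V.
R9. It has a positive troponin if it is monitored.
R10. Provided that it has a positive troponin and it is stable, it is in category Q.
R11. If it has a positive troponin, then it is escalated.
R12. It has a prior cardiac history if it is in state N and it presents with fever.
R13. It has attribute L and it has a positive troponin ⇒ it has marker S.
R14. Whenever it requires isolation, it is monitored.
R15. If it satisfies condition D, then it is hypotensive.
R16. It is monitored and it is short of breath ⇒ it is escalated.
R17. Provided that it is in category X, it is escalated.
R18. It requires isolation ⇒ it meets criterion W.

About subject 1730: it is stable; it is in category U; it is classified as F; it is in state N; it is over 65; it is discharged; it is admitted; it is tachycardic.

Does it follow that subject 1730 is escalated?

Yes

By R1 (it is classified as F, it is stable, it is in state N): it requires isolation.
By R14 (it requires isolation): it is monitored.
By R9 (it is monitored): it has a positive troponin.
By R11 (it has a positive troponin): it is escalated.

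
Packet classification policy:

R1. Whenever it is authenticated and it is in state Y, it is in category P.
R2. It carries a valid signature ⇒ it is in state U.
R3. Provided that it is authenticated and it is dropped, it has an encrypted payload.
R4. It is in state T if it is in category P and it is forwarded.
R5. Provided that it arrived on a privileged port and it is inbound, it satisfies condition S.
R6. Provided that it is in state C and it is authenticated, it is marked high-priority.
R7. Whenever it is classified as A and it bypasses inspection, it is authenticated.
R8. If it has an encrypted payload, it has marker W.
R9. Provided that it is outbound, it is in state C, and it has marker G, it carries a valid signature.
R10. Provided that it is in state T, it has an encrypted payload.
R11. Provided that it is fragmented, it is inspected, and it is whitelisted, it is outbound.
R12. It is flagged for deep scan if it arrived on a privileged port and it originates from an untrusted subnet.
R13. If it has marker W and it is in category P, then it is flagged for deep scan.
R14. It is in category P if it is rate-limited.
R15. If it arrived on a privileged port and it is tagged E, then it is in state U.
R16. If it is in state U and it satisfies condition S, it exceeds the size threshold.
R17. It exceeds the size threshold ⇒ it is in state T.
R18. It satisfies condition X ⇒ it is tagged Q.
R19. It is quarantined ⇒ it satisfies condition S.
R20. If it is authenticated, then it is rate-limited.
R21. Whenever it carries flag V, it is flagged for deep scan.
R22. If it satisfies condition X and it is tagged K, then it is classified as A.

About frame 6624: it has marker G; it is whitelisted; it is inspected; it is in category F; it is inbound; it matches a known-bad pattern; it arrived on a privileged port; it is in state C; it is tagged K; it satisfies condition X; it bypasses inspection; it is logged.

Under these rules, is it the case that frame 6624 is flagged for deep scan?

Forward chaining from the given facts derives: satisfies condition S, is tagged Q, is classified as A, is authenticated, is rate-limited, is marked high-priority, is in category P.
Rules concluding "it is flagged for deep scan": R12 needs "it originates from an untrusted subnet"; R13 needs "it has marker W"; R21 needs "it carries flag V" — none of these are established.

No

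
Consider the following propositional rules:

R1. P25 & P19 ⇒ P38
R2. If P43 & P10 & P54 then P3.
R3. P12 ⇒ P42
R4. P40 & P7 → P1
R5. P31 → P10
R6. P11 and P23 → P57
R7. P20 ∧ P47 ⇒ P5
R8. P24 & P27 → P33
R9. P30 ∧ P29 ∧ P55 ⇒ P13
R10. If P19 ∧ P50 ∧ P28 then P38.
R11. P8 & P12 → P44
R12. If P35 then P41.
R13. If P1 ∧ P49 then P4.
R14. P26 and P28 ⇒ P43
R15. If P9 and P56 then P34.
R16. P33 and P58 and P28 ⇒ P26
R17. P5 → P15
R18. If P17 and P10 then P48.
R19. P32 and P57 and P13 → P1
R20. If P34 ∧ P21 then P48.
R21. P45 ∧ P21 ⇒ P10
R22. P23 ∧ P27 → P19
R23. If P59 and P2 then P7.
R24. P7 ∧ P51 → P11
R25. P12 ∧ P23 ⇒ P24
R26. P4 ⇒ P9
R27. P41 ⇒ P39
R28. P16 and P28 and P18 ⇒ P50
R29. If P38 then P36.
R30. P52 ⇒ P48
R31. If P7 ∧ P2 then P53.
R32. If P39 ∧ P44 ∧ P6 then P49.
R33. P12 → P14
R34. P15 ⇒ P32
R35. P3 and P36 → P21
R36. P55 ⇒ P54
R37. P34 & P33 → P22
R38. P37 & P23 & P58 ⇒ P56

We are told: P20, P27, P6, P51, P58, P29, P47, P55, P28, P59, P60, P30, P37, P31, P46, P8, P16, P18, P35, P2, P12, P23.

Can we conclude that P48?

Yes

P10  (by R5: P31)
P5  (by R7: P20, P47)
P13  (by R9: P30, P29, P55)
P44  (by R11: P8, P12)
P41  (by R12: P35)
P15  (by R17: P5)
P19  (by R22: P23, P27)
P7  (by R23: P59, P2)
P11  (by R24: P7, P51)
P24  (by R25: P12, P23)
P39  (by R27: P41)
P50  (by R28: P16, P28, P18)
P49  (by R32: P39, P44, P6)
P32  (by R34: P15)
P54  (by R36: P55)
P56  (by R38: P37, P23, P58)
P57  (by R6: P11, P23)
P33  (by R8: P24, P27)
P38  (by R10: P19, P50, P28)
P26  (by R16: P33, P58, P28)
P1  (by R19: P32, P57, P13)
P36  (by R29: P38)
P4  (by R13: P1, P49)
P43  (by R14: P26, P28)
P9  (by R26: P4)
P3  (by R2: P43, P10, P54)
P34  (by R15: P9, P56)
P21  (by R35: P3, P36)
P48  (by R20: P34, P21)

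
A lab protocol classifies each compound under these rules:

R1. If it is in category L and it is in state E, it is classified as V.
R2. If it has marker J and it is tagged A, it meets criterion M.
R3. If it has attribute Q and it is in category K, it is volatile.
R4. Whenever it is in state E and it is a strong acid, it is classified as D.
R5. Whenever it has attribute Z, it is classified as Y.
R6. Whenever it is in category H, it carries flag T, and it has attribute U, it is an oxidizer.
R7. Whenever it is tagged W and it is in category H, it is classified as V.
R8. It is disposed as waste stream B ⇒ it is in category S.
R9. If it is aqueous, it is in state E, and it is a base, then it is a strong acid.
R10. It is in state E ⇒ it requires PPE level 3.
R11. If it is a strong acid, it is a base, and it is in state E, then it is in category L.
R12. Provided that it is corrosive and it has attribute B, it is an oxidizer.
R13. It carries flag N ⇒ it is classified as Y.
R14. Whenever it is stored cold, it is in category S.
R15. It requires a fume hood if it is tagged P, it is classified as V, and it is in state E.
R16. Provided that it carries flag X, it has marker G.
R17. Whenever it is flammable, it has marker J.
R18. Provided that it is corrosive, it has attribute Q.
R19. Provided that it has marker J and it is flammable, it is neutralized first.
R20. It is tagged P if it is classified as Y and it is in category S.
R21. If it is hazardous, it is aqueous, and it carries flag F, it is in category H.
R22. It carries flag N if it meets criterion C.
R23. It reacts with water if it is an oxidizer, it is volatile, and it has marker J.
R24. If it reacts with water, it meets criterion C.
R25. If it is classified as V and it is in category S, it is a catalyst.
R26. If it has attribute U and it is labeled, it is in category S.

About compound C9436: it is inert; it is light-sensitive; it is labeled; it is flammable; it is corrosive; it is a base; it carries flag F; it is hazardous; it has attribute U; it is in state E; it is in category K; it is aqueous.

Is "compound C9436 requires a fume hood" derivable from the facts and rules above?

No

Forward chaining from the given facts derives: is a strong acid, requires PPE level 3, is in category L, has marker J, has attribute Q, is neutralized first, is in category H, is in category S, is classified as V, is volatile, is classified as D, is a catalyst.
The only rule concluding "it requires a fume hood" is R15, which needs "it is tagged P"; that is never established.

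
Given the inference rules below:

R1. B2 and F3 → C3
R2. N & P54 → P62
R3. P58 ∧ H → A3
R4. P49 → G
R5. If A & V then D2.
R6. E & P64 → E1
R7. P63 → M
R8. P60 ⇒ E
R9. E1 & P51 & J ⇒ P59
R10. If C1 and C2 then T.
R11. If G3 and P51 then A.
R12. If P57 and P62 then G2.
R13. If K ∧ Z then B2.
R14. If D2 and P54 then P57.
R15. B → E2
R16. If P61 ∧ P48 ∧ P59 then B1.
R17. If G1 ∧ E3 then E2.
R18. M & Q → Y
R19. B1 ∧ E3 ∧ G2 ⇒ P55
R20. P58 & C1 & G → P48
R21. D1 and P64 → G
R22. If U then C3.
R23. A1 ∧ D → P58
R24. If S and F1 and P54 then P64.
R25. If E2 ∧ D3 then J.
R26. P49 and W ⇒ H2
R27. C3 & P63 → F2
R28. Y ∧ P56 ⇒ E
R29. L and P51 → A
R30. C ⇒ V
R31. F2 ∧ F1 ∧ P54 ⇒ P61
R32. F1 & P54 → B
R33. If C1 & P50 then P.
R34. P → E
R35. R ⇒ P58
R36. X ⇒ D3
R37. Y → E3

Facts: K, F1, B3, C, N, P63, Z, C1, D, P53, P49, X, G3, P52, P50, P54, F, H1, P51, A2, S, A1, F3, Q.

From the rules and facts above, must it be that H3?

Forward chaining from the given facts derives: P62, G, M, A, B2, Y, P58, P64, V, B, P, E, D3, E3, C3, D2, E1, P57, E2, P48, J, F2, P61, P59, G2, B1, P55.
No rule has H3 as its conclusion, and it is not among the given facts.

No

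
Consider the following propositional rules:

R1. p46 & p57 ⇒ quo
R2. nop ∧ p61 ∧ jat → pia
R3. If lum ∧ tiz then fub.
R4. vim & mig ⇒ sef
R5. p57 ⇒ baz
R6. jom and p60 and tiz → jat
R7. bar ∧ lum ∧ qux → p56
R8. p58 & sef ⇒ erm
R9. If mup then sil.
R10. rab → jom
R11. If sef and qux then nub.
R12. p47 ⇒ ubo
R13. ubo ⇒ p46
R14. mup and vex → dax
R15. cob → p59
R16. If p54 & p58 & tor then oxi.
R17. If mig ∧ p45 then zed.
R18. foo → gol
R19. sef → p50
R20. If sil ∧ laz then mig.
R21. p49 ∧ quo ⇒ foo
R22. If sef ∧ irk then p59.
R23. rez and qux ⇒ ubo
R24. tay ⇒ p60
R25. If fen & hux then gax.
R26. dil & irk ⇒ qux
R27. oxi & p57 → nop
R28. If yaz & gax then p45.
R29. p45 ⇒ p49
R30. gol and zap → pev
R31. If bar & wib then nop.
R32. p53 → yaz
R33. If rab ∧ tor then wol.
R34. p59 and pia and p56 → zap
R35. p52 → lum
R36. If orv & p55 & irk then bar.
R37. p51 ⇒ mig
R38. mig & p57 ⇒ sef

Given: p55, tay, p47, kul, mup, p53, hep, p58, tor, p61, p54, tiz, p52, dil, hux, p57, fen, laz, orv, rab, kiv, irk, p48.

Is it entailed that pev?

Yes

sil  (by R9: mup)
jom  (by R10: rab)
ubo  (by R12: p47)
p46  (by R13: ubo)
oxi  (by R16: p54, p58, tor)
mig  (by R20: sil, laz)
p60  (by R24: tay)
gax  (by R25: fen, hux)
qux  (by R26: dil, irk)
nop  (by R27: oxi, p57)
yaz  (by R32: p53)
lum  (by R35: p52)
bar  (by R36: orv, p55, irk)
sef  (by R38: mig, p57)
quo  (by R1: p46, p57)
jat  (by R6: jom, p60, tiz)
p56  (by R7: bar, lum, qux)
p59  (by R22: sef, irk)
p45  (by R28: yaz, gax)
p49  (by R29: p45)
pia  (by R2: nop, p61, jat)
foo  (by R21: p49, quo)
zap  (by R34: p59, pia, p56)
gol  (by R18: foo)
pev  (by R30: gol, zap)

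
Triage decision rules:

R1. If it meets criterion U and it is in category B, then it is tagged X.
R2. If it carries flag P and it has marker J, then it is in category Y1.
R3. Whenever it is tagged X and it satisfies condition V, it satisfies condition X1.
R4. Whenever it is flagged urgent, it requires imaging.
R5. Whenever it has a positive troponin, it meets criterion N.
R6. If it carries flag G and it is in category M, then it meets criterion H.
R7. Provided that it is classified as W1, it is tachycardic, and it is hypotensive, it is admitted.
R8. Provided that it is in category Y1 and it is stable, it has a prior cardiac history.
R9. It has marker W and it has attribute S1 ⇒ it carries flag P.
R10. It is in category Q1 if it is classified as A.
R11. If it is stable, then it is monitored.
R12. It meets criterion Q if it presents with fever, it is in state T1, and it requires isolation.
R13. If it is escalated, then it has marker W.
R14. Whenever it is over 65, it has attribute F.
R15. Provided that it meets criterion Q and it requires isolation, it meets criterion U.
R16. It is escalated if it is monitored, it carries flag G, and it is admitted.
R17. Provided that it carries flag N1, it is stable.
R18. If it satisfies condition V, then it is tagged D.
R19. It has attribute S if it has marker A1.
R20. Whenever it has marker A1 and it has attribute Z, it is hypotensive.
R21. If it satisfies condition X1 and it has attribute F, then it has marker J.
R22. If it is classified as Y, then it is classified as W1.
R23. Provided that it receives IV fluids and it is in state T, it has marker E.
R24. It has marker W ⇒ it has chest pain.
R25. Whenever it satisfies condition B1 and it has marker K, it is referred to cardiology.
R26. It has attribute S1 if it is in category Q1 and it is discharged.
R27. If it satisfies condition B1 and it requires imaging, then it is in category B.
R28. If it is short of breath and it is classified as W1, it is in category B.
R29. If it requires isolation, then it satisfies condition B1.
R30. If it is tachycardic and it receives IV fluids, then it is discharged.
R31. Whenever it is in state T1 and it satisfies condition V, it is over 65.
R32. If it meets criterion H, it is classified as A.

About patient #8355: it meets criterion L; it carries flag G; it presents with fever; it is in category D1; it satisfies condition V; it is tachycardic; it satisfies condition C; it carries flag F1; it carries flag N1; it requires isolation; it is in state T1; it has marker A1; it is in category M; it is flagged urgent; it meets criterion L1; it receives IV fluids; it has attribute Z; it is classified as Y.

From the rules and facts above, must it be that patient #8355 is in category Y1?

By R4 (it is flagged urgent): it requires imaging.
By R6 (it carries flag G, it is in category M): it meets criterion H.
By R12 (it presents with fever, it is in state T1, it requires isolation): it meets criterion Q.
By R15 (it meets criterion Q, it requires isolation): it meets criterion U.
By R17 (it carries flag N1): it is stable.
By R20 (it has marker A1, it has attribute Z): it is hypotensive.
By R22 (it is classified as Y): it is classified as W1.
By R29 (it requires isolation): it satisfies condition B1.
By R30 (it is tachycardic, it receives IV fluids): it is discharged.
By R31 (it is in state T1, it satisfies condition V): it is over 65.
By R32 (it meets criterion H): it is classified as A.
By R7 (it is classified as W1, it is tachycardic, it is hypotensive): it is admitted.
By R10 (it is classified as A): it is in category Q1.
By R11 (it is stable): it is monitored.
By R14 (it is over 65): it has attribute F.
By R16 (it is monitored, it carries flag G, it is admitted): it is escalated.
By R26 (it is in category Q1, it is discharged): it has attribute S1.
By R27 (it satisfies condition B1, it requires imaging): it is in category B.
By R1 (it meets criterion U, it is in category B): it is tagged X.
By R3 (it is tagged X, it satisfies condition V): it satisfies condition X1.
By R13 (it is escalated): it has marker W.
By R21 (it satisfies condition X1, it has attribute F): it has marker J.
By R9 (it has marker W, it has attribute S1): it carries flag P.
By R2 (it carries flag P, it has marker J): it is in category Y1.

Yes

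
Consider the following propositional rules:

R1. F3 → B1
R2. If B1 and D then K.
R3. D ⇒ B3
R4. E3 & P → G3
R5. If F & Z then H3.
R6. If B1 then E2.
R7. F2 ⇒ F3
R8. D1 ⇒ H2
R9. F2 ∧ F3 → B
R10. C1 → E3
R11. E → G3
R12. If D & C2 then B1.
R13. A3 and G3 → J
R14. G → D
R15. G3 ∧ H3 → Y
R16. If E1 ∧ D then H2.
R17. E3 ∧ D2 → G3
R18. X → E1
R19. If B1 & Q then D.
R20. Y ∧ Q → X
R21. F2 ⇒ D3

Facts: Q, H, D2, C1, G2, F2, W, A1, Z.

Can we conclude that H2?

No

Forward chaining from the given facts derives: F3, B, E3, G3, D3, B1, E2, D, K, B3.
Rules concluding H2: R8 needs D1; R16 needs E1 — none of these are established.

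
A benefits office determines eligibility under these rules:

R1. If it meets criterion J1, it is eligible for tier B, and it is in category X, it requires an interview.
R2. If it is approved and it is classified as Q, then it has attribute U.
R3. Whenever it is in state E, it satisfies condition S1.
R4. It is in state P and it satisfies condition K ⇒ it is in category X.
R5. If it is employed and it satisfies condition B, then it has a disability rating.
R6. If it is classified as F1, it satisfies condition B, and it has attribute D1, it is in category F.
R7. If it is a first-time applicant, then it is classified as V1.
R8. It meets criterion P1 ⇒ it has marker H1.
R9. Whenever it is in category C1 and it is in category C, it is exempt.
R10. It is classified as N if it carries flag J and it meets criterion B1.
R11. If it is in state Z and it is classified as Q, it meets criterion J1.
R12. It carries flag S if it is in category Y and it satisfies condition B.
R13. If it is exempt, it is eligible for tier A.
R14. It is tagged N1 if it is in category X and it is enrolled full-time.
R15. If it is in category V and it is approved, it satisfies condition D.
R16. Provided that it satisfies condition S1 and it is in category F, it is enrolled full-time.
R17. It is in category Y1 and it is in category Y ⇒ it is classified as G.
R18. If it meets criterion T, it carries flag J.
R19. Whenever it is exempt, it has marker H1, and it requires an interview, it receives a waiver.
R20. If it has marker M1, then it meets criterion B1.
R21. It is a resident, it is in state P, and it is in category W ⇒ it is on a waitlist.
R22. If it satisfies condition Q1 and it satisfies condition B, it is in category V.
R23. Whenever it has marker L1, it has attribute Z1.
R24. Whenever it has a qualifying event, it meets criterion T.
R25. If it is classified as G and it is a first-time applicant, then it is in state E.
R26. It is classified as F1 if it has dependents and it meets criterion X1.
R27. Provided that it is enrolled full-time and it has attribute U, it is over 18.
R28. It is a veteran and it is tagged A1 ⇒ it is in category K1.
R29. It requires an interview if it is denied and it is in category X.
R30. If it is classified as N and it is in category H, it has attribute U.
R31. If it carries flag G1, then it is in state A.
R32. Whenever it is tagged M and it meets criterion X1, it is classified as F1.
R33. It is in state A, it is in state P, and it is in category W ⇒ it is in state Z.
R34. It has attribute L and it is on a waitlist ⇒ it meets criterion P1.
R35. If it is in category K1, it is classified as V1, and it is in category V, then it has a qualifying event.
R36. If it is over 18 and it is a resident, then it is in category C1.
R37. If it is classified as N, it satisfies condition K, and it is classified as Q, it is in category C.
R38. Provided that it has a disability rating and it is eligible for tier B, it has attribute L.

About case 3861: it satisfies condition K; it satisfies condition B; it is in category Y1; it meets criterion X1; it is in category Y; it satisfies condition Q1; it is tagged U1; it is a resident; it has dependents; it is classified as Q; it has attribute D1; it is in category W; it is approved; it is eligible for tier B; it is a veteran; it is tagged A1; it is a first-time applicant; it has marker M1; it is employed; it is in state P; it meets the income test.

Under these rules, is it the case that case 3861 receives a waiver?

No

Forward chaining from the given facts derives: has attribute U, is in category X, has a disability rating, is classified as V1, carries flag S, is classified as G, meets criterion B1, is on a waitlist, is in category V, is in state E, is classified as F1, is in category K1, has a qualifying event, has attribute L, satisfies condition S1, is in category F, satisfies condition D, is enrolled full-time, meets criterion T, is over 18, meets criterion P1, is in category C1, has marker H1, is tagged N1, carries flag J, is classified as N, is in category C, is exempt, is eligible for tier A.
The only rule concluding "it receives a waiver" is R19, which needs "it requires an interview"; that is never established.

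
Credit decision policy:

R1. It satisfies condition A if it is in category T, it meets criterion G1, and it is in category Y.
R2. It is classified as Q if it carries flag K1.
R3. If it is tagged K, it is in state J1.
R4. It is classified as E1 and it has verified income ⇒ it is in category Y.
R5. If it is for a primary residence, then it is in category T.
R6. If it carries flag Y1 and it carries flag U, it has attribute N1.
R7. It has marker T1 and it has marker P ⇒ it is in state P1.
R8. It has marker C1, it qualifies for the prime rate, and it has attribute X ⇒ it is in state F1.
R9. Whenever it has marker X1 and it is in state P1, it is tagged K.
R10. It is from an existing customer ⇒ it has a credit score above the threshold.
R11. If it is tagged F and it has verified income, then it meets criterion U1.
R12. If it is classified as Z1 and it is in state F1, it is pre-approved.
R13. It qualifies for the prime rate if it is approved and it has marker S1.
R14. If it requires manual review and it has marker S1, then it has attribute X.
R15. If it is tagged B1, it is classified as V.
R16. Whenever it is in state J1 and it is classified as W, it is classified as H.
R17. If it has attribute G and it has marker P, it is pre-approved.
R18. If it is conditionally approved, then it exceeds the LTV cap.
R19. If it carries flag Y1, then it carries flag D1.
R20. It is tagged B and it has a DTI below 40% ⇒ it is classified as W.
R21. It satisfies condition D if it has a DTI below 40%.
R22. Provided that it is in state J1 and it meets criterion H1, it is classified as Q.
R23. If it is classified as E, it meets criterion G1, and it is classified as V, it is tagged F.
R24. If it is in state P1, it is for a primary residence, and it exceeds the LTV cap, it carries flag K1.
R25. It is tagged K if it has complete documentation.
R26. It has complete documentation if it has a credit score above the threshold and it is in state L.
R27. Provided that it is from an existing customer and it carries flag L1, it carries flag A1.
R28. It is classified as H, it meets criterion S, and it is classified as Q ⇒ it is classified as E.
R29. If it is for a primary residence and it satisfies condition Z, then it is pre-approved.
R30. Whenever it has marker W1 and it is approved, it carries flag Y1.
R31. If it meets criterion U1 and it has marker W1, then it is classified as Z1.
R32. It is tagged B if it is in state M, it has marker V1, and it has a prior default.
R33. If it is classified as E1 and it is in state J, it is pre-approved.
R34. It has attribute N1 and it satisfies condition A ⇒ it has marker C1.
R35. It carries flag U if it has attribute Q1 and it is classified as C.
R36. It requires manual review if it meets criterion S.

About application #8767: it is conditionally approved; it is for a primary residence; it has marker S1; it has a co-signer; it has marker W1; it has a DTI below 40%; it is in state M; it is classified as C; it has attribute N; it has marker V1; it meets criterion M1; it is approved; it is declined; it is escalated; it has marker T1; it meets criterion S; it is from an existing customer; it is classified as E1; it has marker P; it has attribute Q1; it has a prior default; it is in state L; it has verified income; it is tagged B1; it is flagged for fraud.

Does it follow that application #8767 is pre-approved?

No

Forward chaining from the given facts derives: is in category Y, is in category T, is in state P1, has a credit score above the threshold, qualifies for the prime rate, is classified as V, exceeds the LTV cap, satisfies condition D, carries flag K1, has complete documentation, carries flag Y1, is tagged B, carries flag U, requires manual review, is classified as Q, has attribute N1, has attribute X, carries flag D1, is classified as W, is tagged K, is in state J1, is classified as H, is classified as E.
Rules concluding "it is pre-approved": R12 needs "it is classified as Z1"; R17 needs "it has attribute G"; R29 needs "it satisfies condition Z"; R33 needs "it is in state J" — none of these are established.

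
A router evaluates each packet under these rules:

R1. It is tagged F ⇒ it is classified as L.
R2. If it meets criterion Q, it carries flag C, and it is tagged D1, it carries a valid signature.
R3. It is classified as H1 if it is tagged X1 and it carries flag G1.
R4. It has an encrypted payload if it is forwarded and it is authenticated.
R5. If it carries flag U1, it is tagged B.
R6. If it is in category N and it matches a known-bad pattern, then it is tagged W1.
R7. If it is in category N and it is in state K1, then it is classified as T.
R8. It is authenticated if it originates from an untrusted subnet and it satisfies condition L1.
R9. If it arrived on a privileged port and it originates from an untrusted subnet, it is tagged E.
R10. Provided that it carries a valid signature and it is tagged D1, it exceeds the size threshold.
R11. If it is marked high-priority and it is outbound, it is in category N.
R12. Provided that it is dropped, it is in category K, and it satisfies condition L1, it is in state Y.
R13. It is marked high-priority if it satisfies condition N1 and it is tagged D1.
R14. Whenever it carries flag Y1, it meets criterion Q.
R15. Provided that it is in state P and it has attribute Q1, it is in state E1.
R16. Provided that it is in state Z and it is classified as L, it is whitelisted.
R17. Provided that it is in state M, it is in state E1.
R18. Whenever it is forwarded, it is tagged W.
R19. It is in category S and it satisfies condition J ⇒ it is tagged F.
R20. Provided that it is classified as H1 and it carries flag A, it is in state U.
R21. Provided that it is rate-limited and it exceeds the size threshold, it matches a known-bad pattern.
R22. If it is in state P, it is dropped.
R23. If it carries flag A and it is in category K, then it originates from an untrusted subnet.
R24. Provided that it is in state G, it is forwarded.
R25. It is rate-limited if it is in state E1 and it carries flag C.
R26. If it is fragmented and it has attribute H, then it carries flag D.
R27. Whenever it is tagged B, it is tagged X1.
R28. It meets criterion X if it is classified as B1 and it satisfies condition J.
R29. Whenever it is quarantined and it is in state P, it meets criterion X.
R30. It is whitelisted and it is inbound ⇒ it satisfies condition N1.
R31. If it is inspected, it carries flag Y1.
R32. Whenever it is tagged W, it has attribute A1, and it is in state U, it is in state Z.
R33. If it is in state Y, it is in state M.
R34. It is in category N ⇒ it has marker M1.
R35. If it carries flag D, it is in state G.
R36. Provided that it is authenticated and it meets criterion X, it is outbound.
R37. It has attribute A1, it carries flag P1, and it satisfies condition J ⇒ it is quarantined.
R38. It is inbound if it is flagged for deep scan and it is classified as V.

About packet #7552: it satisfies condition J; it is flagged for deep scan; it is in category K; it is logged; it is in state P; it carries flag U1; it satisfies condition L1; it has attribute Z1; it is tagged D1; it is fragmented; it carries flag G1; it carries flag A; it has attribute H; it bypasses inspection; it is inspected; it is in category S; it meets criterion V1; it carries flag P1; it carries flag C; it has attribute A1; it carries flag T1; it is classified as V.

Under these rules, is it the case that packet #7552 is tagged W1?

By R5 (it carries flag U1): it is tagged B.
By R19 (it is in category S, it satisfies condition J): it is tagged F.
By R22 (it is in state P): it is dropped.
By R23 (it carries flag A, it is in category K): it originates from an untrusted subnet.
By R26 (it is fragmented, it has attribute H): it carries flag D.
By R27 (it is tagged B): it is tagged X1.
By R31 (it is inspected): it carries flag Y1.
By R35 (it carries flag D): it is in state G.
By R37 (it has attribute A1, it carries flag P1, it satisfies condition J): it is quarantined.
By R38 (it is flagged for deep scan, it is classified as V): it is inbound.
By R1 (it is tagged F): it is classified as L.
By R3 (it is tagged X1, it carries flag G1): it is classified as H1.
By R8 (it originates from an untrusted subnet, it satisfies condition L1): it is authenticated.
By R12 (it is dropped, it is in category K, it satisfies condition L1): it is in state Y.
By R14 (it carries flag Y1): it meets criterion Q.
By R20 (it is classified as H1, it carries flag A): it is in state U.
By R24 (it is in state G): it is forwarded.
By R29 (it is quarantined, it is in state P): it meets criterion X.
By R33 (it is in state Y): it is in state M.
By R36 (it is authenticated, it meets criterion X): it is outbound.
By R2 (it meets criterion Q, it carries flag C, it is tagged D1): it carries a valid signature.
By R10 (it carries a valid signature, it is tagged D1): it exceeds the size threshold.
By R17 (it is in state M): it is in state E1.
By R18 (it is forwarded): it is tagged W.
By R25 (it is in state E1, it carries flag C): it is rate-limited.
By R32 (it is tagged W, it has attribute A1, it is in state U): it is in state Z.
By R16 (it is in state Z, it is classified as L): it is whitelisted.
By R21 (it is rate-limited, it exceeds the size threshold): it matches a known-bad pattern.
By R30 (it is whitelisted, it is inbound): it satisfies condition N1.
By R13 (it satisfies condition N1, it is tagged D1): it is marked high-priority.
By R11 (it is marked high-priority, it is outbound): it is in category N.
By R6 (it is in category N, it matches a known-bad pattern): it is tagged W1.

Yes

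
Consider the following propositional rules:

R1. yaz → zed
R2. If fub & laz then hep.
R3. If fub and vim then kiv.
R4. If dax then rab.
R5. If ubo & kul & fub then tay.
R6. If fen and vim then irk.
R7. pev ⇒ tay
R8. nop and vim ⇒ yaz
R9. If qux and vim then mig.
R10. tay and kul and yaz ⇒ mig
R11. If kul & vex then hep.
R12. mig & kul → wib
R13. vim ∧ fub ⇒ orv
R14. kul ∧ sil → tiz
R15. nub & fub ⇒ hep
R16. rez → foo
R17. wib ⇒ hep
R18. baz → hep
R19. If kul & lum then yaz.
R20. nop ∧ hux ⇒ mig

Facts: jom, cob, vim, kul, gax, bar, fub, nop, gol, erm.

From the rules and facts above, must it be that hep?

Forward chaining from the given facts derives: kiv, yaz, orv, zed.
Rules concluding hep: R2 needs laz; R11 needs vex; R15 needs nub; R17 needs wib; R18 needs baz — none of these are established.

No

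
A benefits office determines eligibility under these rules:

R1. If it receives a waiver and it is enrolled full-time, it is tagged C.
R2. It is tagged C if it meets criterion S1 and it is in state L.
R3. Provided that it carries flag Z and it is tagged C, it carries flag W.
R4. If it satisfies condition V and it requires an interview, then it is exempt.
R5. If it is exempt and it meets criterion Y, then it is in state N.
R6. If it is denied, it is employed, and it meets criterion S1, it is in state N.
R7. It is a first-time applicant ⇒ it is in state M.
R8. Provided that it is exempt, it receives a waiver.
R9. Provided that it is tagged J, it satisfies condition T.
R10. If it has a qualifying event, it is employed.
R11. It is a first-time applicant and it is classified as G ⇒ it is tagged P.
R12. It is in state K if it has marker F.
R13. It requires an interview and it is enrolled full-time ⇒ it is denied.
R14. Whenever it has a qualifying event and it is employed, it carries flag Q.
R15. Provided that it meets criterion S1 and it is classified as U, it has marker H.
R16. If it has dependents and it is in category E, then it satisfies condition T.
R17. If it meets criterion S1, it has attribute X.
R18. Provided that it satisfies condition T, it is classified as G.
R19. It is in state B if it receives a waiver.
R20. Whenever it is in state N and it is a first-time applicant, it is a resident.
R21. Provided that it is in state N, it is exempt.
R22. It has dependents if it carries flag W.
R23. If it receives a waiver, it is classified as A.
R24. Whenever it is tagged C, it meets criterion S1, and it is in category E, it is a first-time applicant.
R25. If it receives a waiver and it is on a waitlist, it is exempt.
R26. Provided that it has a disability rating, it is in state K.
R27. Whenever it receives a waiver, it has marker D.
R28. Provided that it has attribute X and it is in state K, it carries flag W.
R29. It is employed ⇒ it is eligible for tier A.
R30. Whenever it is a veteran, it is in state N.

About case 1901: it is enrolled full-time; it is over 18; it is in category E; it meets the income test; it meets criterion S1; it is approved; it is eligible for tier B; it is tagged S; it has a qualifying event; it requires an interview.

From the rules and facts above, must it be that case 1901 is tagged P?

Forward chaining from the given facts derives: is employed, is denied, carries flag Q, has attribute X, is eligible for tier A, is in state N, is exempt, receives a waiver, is in state B, is classified as A, has marker D, is tagged C, is a first-time applicant, is in state M, is a resident.
The only rule concluding "it is tagged P" is R11, which needs "it is classified as G"; that is never established.

No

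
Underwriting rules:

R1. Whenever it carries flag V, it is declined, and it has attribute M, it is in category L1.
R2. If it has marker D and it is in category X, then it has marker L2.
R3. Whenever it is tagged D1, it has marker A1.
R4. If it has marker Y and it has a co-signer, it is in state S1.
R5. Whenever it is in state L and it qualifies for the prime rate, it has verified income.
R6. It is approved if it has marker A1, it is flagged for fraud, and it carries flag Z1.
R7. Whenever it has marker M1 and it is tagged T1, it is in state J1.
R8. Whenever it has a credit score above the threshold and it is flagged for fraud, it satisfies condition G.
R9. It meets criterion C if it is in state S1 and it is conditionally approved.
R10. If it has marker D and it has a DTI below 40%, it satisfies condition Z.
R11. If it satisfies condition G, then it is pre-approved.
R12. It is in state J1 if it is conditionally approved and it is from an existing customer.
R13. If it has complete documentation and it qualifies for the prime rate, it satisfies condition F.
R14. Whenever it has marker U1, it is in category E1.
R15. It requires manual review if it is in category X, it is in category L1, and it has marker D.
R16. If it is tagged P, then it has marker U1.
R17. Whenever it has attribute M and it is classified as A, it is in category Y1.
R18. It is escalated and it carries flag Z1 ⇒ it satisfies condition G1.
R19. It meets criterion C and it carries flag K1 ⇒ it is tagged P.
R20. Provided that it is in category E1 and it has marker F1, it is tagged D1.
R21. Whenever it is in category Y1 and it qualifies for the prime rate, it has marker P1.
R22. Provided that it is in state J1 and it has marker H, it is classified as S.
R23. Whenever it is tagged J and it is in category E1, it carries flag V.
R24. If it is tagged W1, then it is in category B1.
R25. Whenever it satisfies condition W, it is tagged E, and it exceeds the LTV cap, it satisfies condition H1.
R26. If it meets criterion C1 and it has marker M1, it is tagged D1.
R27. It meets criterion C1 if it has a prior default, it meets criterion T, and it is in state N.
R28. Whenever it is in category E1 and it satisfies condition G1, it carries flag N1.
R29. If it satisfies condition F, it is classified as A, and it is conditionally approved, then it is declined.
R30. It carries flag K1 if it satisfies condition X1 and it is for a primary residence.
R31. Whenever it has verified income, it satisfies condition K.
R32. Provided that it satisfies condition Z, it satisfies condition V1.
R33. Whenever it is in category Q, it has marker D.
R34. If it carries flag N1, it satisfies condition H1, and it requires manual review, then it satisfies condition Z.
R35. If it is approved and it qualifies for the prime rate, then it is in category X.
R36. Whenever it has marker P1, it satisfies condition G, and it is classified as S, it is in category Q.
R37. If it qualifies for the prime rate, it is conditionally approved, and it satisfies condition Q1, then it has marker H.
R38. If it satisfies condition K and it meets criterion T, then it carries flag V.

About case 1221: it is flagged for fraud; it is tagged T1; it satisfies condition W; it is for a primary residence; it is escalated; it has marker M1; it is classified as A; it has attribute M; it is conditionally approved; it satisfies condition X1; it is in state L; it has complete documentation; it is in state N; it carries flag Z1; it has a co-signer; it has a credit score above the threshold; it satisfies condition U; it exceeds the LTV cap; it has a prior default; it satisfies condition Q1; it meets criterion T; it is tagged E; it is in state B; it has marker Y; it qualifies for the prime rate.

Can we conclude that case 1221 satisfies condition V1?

Yes

By R4 (it has marker Y, it has a co-signer): it is in state S1.
By R5 (it is in state L, it qualifies for the prime rate): it has verified income.
By R7 (it has marker M1, it is tagged T1): it is in state J1.
By R8 (it has a credit score above the threshold, it is flagged for fraud): it satisfies condition G.
By R9 (it is in state S1, it is conditionally approved): it meets criterion C.
By R13 (it has complete documentation, it qualifies for the prime rate): it satisfies condition F.
By R17 (it has attribute M, it is classified as A): it is in category Y1.
By R18 (it is escalated, it carries flag Z1): it satisfies condition G1.
By R21 (it is in category Y1, it qualifies for the prime rate): it has marker P1.
By R25 (it satisfies condition W, it is tagged E, it exceeds the LTV cap): it satisfies condition H1.
By R27 (it has a prior default, it meets criterion T, it is in state N): it meets criterion C1.
By R29 (it satisfies condition F, it is classified as A, it is conditionally approved): it is declined.
By R30 (it satisfies condition X1, it is for a primary residence): it carries flag K1.
By R31 (it has verified income): it satisfies condition K.
By R37 (it qualifies for the prime rate, it is conditionally approved, it satisfies condition Q1): it has marker H.
By R38 (it satisfies condition K, it meets criterion T): it carries flag V.
By R1 (it carries flag V, it is declined, it has attribute M): it is in category L1.
By R19 (it meets criterion C, it carries flag K1): it is tagged P.
By R22 (it is in state J1, it has marker H): it is classified as S.
By R26 (it meets criterion C1, it has marker M1): it is tagged D1.
By R36 (it has marker P1, it satisfies condition G, it is classified as S): it is in category Q.
By R3 (it is tagged D1): it has marker A1.
By R6 (it has marker A1, it is flagged for fraud, it carries flag Z1): it is approved.
By R16 (it is tagged P): it has marker U1.
By R33 (it is in category Q): it has marker D.
By R35 (it is approved, it qualifies for the prime rate): it is in category X.
By R14 (it has marker U1): it is in category E1.
By R15 (it is in category X, it is in category L1, it has marker D): it requires manual review.
By R28 (it is in category E1, it satisfies condition G1): it carries flag N1.
By R34 (it carries flag N1, it satisfies condition H1, it requires manual review): it satisfies condition Z.
By R32 (it satisfies condition Z): it satisfies condition V1.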